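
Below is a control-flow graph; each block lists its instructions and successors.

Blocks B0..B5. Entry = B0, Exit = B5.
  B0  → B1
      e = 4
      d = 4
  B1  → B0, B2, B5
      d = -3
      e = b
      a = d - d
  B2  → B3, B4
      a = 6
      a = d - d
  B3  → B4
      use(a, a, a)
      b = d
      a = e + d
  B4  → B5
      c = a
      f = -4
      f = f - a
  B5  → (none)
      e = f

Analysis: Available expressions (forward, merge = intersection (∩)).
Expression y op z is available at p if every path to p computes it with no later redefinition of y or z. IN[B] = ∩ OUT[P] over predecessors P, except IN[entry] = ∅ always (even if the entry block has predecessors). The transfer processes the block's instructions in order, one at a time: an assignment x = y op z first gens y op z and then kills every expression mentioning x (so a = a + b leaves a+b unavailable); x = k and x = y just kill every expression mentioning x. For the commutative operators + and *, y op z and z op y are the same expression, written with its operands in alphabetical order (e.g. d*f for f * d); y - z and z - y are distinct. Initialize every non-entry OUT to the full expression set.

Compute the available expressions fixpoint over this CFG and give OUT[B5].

Per-block solution:
  B0:   IN={}   OUT={}
  B1:   IN={}   OUT={d-d}
  B2:   IN={d-d}   OUT={d-d}
  B3:   IN={d-d}   OUT={d+e, d-d}
  B4:   IN={d-d}   OUT={d-d}
  B5:   IN={d-d}   OUT={d-d}

Merge at B5: IN[B5] = OUT[B1] ∩ OUT[B4] = {d-d}
Applying B5's transfer function to that IN value gives OUT[B5] (row B5 above).

Answer: {d-d}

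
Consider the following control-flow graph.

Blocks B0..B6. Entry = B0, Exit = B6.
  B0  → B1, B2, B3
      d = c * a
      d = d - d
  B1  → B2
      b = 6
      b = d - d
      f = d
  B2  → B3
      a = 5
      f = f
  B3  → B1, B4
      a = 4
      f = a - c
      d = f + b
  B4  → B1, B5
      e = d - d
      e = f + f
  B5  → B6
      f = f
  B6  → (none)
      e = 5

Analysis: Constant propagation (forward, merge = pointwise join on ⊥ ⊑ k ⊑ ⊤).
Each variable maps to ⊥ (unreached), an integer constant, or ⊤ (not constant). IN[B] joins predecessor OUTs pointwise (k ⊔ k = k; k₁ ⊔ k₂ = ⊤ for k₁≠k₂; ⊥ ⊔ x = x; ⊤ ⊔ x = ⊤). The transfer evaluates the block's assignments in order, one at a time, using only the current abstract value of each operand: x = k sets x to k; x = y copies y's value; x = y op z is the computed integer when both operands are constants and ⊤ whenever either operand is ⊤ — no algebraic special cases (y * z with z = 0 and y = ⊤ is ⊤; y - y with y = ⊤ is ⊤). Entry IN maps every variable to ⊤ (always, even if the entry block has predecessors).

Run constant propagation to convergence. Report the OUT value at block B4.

Fixpoint table:
  B0:  IN=(all ⊤)  OUT=(all ⊤)
  B1:  IN=(all ⊤)  OUT=(all ⊤)
  B2:  IN=(all ⊤)  OUT={a:5; rest ⊤}
  B3:  IN=(all ⊤)  OUT={a:4; rest ⊤}
  B4:  IN={a:4; rest ⊤}  OUT={a:4; rest ⊤}
  B5:  IN={a:4; rest ⊤}  OUT={a:4; rest ⊤}
  B6:  IN={a:4; rest ⊤}  OUT={a:4, e:5; rest ⊤}

Merge at B4: IN[B4] = OUT[B3] = {a: 4, b: ⊤, c: ⊤, d: ⊤, e: ⊤, f: ⊤}
Applying B4's transfer function to that IN value gives OUT[B4] (row B4 above).

Answer: {a: 4, b: ⊤, c: ⊤, d: ⊤, e: ⊤, f: ⊤}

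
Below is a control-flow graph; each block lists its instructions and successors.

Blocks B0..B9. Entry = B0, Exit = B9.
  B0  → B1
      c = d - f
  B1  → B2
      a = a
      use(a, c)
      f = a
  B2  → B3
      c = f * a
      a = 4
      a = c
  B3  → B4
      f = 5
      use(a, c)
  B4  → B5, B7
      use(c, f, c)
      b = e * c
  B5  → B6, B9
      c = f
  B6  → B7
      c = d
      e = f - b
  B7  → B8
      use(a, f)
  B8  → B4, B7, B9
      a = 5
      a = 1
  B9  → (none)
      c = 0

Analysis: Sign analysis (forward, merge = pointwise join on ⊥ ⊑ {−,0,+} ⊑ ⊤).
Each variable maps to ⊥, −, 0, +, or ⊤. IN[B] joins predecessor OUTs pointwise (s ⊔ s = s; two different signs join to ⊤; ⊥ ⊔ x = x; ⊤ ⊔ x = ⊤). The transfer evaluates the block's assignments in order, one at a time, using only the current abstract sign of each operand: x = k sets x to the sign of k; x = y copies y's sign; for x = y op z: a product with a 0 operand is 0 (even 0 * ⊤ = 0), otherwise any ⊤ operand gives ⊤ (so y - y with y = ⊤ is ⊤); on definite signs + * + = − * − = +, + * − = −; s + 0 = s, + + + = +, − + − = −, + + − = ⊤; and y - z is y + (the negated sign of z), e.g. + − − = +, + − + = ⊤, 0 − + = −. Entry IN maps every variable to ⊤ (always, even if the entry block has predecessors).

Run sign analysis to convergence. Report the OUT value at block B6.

Converged values:
  B0:  IN=(all ⊤)  OUT=(all ⊤)
  B1:  IN=(all ⊤)  OUT=(all ⊤)
  B2:  IN=(all ⊤)  OUT=(all ⊤)
  B3:  IN=(all ⊤)  OUT={f:+; rest ⊤}
  B4:  IN={f:+; rest ⊤}  OUT={f:+; rest ⊤}
  B5:  IN={f:+; rest ⊤}  OUT={c:+, f:+; rest ⊤}
  B6:  IN={c:+, f:+; rest ⊤}  OUT={f:+; rest ⊤}
  B7:  IN={f:+; rest ⊤}  OUT={f:+; rest ⊤}
  B8:  IN={f:+; rest ⊤}  OUT={a:+, f:+; rest ⊤}
  B9:  IN={f:+; rest ⊤}  OUT={c:0, f:+; rest ⊤}

Merge at B6: IN[B6] = OUT[B5] = {a: ⊤, b: ⊤, c: +, d: ⊤, e: ⊤, f: +}
Applying B6's transfer function to that IN value gives OUT[B6] (row B6 above).

Answer: {a: ⊤, b: ⊤, c: ⊤, d: ⊤, e: ⊤, f: +}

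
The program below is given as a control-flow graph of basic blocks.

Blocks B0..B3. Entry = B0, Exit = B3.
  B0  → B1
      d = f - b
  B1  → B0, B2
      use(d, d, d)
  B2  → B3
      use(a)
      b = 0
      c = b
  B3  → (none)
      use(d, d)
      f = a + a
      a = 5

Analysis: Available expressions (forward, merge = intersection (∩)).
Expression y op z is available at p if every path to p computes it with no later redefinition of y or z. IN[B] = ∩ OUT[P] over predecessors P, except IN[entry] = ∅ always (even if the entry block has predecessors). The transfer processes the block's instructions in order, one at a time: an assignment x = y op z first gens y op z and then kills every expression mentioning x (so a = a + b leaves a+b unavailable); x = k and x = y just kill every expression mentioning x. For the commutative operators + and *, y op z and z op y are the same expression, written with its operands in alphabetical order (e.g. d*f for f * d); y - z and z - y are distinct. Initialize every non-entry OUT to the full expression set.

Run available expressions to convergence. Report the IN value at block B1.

Answer: {f-b}

Derivation:
Fixpoint table:
  B0:  IN={}  OUT={f-b}
  B1:  IN={f-b}  OUT={f-b}
  B2:  IN={f-b}  OUT={}
  B3:  IN={}  OUT={}

Merge at B1: IN[B1] = OUT[B0] = {f-b}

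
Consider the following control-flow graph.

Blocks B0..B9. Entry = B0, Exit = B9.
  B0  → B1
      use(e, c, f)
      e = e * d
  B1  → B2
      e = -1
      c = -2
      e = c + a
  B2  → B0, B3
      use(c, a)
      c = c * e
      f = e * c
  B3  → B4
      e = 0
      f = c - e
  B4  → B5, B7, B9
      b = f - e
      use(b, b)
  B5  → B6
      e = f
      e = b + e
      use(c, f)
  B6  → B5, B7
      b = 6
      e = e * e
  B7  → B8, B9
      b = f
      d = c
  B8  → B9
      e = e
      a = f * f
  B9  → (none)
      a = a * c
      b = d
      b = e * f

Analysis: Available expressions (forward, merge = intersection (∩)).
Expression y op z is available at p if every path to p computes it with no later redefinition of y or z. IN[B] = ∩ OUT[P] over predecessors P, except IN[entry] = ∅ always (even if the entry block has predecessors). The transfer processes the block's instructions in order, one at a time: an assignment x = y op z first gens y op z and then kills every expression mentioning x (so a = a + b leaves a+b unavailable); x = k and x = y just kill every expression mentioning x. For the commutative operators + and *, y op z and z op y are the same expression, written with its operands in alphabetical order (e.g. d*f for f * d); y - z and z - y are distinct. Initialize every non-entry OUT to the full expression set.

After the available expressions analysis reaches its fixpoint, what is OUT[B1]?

Answer: {a+c}

Derivation:
Per-block solution:
  B0:  IN={}  OUT={}
  B1:  IN={}  OUT={a+c}
  B2:  IN={a+c}  OUT={c*e}
  B3:  IN={c*e}  OUT={c-e}
  B4:  IN={c-e}  OUT={c-e, f-e}
  B5:  IN={}  OUT={}
  B6:  IN={}  OUT={}
  B7:  IN={}  OUT={}
  B8:  IN={}  OUT={f*f}
  B9:  IN={}  OUT={e*f}

Merge at B1: IN[B1] = OUT[B0] = {}
Applying B1's transfer function to that IN value gives OUT[B1] (row B1 above).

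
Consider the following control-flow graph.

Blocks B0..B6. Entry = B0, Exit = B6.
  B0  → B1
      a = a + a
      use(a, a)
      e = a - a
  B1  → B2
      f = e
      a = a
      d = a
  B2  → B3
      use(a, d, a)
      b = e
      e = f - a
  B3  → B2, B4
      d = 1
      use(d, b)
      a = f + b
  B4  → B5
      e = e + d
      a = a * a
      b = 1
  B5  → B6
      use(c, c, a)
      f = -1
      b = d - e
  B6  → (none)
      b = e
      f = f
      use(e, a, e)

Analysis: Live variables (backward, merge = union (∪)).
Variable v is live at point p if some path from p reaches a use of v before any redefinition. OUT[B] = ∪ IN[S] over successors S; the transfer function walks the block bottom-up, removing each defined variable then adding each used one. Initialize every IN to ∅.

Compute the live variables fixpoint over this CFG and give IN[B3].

Per-block solution:
  B0: | IN={a, c} | OUT={a, c, e}
  B1: | IN={a, c, e} | OUT={a, c, d, e, f}
  B2: | IN={a, c, d, e, f} | OUT={b, c, e, f}
  B3: | IN={b, c, e, f} | OUT={a, c, d, e, f}
  B4: | IN={a, c, d, e} | OUT={a, c, d, e}
  B5: | IN={a, c, d, e} | OUT={a, e, f}
  B6: | IN={a, e, f} | OUT={}

Merge at B3: OUT[B3] = IN[B2] ⊔ IN[B4] = {a, c, d, e, f}
Applying B3's transfer function to that OUT value gives IN[B3] (row B3 above).

Answer: {b, c, e, f}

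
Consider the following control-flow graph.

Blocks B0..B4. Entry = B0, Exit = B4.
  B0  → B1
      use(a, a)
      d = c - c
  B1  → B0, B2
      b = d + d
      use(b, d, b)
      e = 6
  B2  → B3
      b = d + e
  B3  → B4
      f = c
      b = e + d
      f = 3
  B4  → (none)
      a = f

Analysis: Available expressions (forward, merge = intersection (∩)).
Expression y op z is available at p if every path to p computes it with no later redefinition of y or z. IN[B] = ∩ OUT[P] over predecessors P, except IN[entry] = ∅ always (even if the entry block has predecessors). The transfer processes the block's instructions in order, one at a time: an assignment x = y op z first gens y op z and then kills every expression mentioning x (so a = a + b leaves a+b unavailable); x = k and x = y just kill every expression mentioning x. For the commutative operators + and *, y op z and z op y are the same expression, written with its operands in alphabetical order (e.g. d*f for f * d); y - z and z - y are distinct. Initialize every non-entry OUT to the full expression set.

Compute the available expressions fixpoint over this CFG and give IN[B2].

Answer: {c-c, d+d}

Derivation:
Fixpoint table:
  B0: | IN={} | OUT={c-c}
  B1: | IN={c-c} | OUT={c-c, d+d}
  B2: | IN={c-c, d+d} | OUT={c-c, d+d, d+e}
  B3: | IN={c-c, d+d, d+e} | OUT={c-c, d+d, d+e}
  B4: | IN={c-c, d+d, d+e} | OUT={c-c, d+d, d+e}

Merge at B2: IN[B2] = OUT[B1] = {c-c, d+d}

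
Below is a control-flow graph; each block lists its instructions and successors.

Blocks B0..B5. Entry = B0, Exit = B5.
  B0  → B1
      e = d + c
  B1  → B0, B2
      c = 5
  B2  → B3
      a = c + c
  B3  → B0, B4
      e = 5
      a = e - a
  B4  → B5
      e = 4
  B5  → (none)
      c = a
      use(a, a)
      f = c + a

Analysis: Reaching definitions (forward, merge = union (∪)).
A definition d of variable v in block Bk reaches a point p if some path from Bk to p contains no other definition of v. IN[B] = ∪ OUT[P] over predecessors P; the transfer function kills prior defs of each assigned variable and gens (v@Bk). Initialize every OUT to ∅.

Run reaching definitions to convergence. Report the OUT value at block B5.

Answer: {a@B3, c@B5, e@B4, f@B5}

Trace:
Fixpoint table:
  B0: | IN={a@B3, c@B1, e@B0, e@B3} | OUT={a@B3, c@B1, e@B0}
  B1: | IN={a@B3, c@B1, e@B0} | OUT={a@B3, c@B1, e@B0}
  B2: | IN={a@B3, c@B1, e@B0} | OUT={a@B2, c@B1, e@B0}
  B3: | IN={a@B2, c@B1, e@B0} | OUT={a@B3, c@B1, e@B3}
  B4: | IN={a@B3, c@B1, e@B3} | OUT={a@B3, c@B1, e@B4}
  B5: | IN={a@B3, c@B1, e@B4} | OUT={a@B3, c@B5, e@B4, f@B5}

Merge at B5: IN[B5] = OUT[B4] = {a@B3, c@B1, e@B4}
Applying B5's transfer function to that IN value gives OUT[B5] (row B5 above).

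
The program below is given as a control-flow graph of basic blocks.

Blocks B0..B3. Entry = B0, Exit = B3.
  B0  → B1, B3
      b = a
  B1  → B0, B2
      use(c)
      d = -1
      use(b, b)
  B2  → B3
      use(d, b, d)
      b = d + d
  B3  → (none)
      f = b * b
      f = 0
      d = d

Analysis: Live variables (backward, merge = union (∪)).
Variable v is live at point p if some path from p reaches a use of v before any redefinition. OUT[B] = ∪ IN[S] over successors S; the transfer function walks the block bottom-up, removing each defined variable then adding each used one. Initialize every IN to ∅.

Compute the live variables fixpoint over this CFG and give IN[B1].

Converged values:
  B0:  IN={a, c, d}  OUT={a, b, c, d}
  B1:  IN={a, b, c}  OUT={a, b, c, d}
  B2:  IN={b, d}  OUT={b, d}
  B3:  IN={b, d}  OUT={}

Merge at B1: OUT[B1] = IN[B0] ⊔ IN[B2] = {a, b, c, d}
Applying B1's transfer function to that OUT value gives IN[B1] (row B1 above).

Answer: {a, b, c}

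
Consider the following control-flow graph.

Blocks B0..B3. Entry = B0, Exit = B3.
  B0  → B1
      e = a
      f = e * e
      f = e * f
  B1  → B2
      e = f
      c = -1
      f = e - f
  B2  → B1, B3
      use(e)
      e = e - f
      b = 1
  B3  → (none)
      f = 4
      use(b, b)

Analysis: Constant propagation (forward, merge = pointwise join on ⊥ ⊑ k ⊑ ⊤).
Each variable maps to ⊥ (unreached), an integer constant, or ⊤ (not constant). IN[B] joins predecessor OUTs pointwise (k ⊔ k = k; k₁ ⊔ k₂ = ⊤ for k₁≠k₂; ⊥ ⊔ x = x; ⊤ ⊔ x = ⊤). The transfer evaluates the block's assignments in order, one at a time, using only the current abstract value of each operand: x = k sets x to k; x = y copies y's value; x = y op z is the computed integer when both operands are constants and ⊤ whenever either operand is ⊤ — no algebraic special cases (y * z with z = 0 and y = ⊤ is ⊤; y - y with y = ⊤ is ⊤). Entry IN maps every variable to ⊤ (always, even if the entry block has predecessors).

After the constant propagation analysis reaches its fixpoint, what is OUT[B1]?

Per-block solution:
  B0: | IN=(all ⊤) | OUT=(all ⊤)
  B1: | IN=(all ⊤) | OUT={c:-1; rest ⊤}
  B2: | IN={c:-1; rest ⊤} | OUT={b:1, c:-1; rest ⊤}
  B3: | IN={b:1, c:-1; rest ⊤} | OUT={b:1, c:-1, f:4; rest ⊤}

Merge at B1: IN[B1] = OUT[B0] ⊔ OUT[B2] = {a: ⊤, b: ⊤, c: ⊤, d: ⊤, e: ⊤, f: ⊤}
Applying B1's transfer function to that IN value gives OUT[B1] (row B1 above).

Answer: {a: ⊤, b: ⊤, c: -1, d: ⊤, e: ⊤, f: ⊤}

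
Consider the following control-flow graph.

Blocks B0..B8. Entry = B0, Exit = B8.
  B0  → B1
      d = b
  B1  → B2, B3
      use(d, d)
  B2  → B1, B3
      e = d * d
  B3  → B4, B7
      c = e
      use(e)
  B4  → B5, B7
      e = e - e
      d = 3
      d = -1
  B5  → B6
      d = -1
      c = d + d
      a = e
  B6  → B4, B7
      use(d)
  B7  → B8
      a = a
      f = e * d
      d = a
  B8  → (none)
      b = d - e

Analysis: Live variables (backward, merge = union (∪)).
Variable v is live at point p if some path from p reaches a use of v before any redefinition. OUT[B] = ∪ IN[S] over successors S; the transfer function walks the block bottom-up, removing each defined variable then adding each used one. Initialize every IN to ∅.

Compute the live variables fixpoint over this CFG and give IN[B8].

Fixpoint table:
  B0:   IN={a, b, e}   OUT={a, d, e}
  B1:   IN={a, d, e}   OUT={a, d, e}
  B2:   IN={a, d}   OUT={a, d, e}
  B3:   IN={a, d, e}   OUT={a, d, e}
  B4:   IN={a, e}   OUT={a, d, e}
  B5:   IN={e}   OUT={a, d, e}
  B6:   IN={a, d, e}   OUT={a, d, e}
  B7:   IN={a, d, e}   OUT={d, e}
  B8:   IN={d, e}   OUT={}

B8 is the boundary node: OUT[B8] = {}
Applying B8's transfer function to that OUT value gives IN[B8] (row B8 above).

Answer: {d, e}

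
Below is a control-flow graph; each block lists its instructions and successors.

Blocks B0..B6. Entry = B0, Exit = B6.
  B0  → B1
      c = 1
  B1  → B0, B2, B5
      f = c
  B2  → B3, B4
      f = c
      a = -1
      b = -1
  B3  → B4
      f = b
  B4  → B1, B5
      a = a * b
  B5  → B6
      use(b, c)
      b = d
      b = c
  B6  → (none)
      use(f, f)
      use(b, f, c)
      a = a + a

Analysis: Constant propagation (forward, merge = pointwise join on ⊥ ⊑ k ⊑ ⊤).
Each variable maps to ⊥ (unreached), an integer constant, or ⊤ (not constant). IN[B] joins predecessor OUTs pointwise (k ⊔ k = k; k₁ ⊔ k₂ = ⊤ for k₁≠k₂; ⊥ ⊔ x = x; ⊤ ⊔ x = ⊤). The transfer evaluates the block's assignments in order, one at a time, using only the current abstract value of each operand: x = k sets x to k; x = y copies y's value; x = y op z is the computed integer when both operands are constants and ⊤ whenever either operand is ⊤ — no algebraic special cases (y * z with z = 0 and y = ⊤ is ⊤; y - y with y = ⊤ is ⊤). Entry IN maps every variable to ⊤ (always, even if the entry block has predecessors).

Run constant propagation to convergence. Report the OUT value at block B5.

Answer: {a: ⊤, b: 1, c: 1, d: ⊤, e: ⊤, f: ⊤}

Derivation:
Per-block solution:
  B0:   IN=(all ⊤)   OUT={c:1; rest ⊤}
  B1:   IN={c:1; rest ⊤}   OUT={c:1, f:1; rest ⊤}
  B2:   IN={c:1, f:1; rest ⊤}   OUT={a:-1, b:-1, c:1, f:1; rest ⊤}
  B3:   IN={a:-1, b:-1, c:1, f:1; rest ⊤}   OUT={a:-1, b:-1, c:1, f:-1; rest ⊤}
  B4:   IN={a:-1, b:-1, c:1; rest ⊤}   OUT={a:1, b:-1, c:1; rest ⊤}
  B5:   IN={c:1; rest ⊤}   OUT={b:1, c:1; rest ⊤}
  B6:   IN={b:1, c:1; rest ⊤}   OUT={b:1, c:1; rest ⊤}

Merge at B5: IN[B5] = OUT[B1] ⊔ OUT[B4] = {a: ⊤, b: ⊤, c: 1, d: ⊤, e: ⊤, f: ⊤}
Applying B5's transfer function to that IN value gives OUT[B5] (row B5 above).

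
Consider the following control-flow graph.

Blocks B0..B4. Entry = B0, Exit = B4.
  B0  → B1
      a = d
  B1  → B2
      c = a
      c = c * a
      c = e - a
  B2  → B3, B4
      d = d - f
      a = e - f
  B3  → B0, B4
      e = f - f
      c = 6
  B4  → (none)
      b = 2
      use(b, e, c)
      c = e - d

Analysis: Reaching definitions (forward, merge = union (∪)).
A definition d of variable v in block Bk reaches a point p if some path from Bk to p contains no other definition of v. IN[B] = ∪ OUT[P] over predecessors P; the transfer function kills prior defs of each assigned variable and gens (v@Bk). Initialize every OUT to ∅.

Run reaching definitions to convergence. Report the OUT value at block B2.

Answer: {a@B2, c@B1, d@B2, e@B3}

Working:
Converged values:
  B0: | IN={a@B2, c@B3, d@B2, e@B3} | OUT={a@B0, c@B3, d@B2, e@B3}
  B1: | IN={a@B0, c@B3, d@B2, e@B3} | OUT={a@B0, c@B1, d@B2, e@B3}
  B2: | IN={a@B0, c@B1, d@B2, e@B3} | OUT={a@B2, c@B1, d@B2, e@B3}
  B3: | IN={a@B2, c@B1, d@B2, e@B3} | OUT={a@B2, c@B3, d@B2, e@B3}
  B4: | IN={a@B2, c@B1, c@B3, d@B2, e@B3} | OUT={a@B2, b@B4, c@B4, d@B2, e@B3}

Merge at B2: IN[B2] = OUT[B1] = {a@B0, c@B1, d@B2, e@B3}
Applying B2's transfer function to that IN value gives OUT[B2] (row B2 above).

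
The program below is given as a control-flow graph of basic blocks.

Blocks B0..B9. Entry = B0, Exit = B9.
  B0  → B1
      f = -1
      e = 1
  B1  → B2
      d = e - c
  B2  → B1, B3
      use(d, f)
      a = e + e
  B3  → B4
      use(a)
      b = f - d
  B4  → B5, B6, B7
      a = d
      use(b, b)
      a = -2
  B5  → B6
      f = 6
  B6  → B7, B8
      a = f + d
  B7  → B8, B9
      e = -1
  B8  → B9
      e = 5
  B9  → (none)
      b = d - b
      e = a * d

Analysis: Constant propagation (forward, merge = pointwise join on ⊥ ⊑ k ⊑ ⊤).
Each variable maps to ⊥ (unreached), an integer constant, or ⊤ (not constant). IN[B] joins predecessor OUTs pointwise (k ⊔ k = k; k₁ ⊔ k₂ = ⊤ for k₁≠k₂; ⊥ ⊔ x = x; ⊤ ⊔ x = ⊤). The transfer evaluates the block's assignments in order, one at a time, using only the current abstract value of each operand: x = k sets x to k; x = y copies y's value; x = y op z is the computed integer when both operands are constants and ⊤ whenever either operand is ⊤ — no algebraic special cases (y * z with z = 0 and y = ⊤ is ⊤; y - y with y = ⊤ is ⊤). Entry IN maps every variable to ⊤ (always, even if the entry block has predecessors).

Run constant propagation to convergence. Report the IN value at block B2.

Fixpoint table:
  B0:   IN=(all ⊤)   OUT={e:1, f:-1; rest ⊤}
  B1:   IN={e:1, f:-1; rest ⊤}   OUT={e:1, f:-1; rest ⊤}
  B2:   IN={e:1, f:-1; rest ⊤}   OUT={a:2, e:1, f:-1; rest ⊤}
  B3:   IN={a:2, e:1, f:-1; rest ⊤}   OUT={a:2, e:1, f:-1; rest ⊤}
  B4:   IN={a:2, e:1, f:-1; rest ⊤}   OUT={a:-2, e:1, f:-1; rest ⊤}
  B5:   IN={a:-2, e:1, f:-1; rest ⊤}   OUT={a:-2, e:1, f:6; rest ⊤}
  B6:   IN={a:-2, e:1; rest ⊤}   OUT={e:1; rest ⊤}
  B7:   IN={e:1; rest ⊤}   OUT={e:-1; rest ⊤}
  B8:   IN=(all ⊤)   OUT={e:5; rest ⊤}
  B9:   IN=(all ⊤)   OUT=(all ⊤)

Merge at B2: IN[B2] = OUT[B1] = {a: ⊤, b: ⊤, c: ⊤, d: ⊤, e: 1, f: -1}

Answer: {a: ⊤, b: ⊤, c: ⊤, d: ⊤, e: 1, f: -1}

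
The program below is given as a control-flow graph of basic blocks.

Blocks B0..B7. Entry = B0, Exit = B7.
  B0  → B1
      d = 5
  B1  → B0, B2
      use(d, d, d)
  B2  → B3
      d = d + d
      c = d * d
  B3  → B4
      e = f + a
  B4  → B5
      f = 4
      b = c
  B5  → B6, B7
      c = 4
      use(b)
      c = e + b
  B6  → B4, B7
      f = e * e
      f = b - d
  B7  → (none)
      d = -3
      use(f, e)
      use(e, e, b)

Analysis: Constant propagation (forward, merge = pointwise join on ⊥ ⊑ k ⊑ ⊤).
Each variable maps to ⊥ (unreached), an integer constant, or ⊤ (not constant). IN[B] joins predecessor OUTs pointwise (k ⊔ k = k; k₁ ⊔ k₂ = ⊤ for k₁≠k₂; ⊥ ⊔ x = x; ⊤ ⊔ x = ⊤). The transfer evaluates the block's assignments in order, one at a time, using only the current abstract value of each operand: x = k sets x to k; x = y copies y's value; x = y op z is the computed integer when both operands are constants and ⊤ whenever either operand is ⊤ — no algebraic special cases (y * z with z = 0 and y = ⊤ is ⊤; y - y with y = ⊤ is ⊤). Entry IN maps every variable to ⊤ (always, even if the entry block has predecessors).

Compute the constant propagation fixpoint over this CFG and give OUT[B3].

Answer: {a: ⊤, b: ⊤, c: 100, d: 10, e: ⊤, f: ⊤}

Derivation:
Fixpoint table:
  B0:  IN=(all ⊤)  OUT={d:5; rest ⊤}
  B1:  IN={d:5; rest ⊤}  OUT={d:5; rest ⊤}
  B2:  IN={d:5; rest ⊤}  OUT={c:100, d:10; rest ⊤}
  B3:  IN={c:100, d:10; rest ⊤}  OUT={c:100, d:10; rest ⊤}
  B4:  IN={d:10; rest ⊤}  OUT={d:10, f:4; rest ⊤}
  B5:  IN={d:10, f:4; rest ⊤}  OUT={d:10, f:4; rest ⊤}
  B6:  IN={d:10, f:4; rest ⊤}  OUT={d:10; rest ⊤}
  B7:  IN={d:10; rest ⊤}  OUT={d:-3; rest ⊤}

Merge at B3: IN[B3] = OUT[B2] = {a: ⊤, b: ⊤, c: 100, d: 10, e: ⊤, f: ⊤}
Applying B3's transfer function to that IN value gives OUT[B3] (row B3 above).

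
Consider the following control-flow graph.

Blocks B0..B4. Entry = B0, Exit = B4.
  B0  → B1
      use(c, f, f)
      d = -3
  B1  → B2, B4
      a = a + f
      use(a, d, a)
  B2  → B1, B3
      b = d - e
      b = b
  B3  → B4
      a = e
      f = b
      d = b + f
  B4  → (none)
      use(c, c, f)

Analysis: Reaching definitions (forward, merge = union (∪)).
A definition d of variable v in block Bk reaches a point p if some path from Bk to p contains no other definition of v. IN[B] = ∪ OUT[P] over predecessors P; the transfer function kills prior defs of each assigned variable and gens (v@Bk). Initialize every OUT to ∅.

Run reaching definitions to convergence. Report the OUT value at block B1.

Fixpoint table:
  B0:  IN={}  OUT={d@B0}
  B1:  IN={a@B1, b@B2, d@B0}  OUT={a@B1, b@B2, d@B0}
  B2:  IN={a@B1, b@B2, d@B0}  OUT={a@B1, b@B2, d@B0}
  B3:  IN={a@B1, b@B2, d@B0}  OUT={a@B3, b@B2, d@B3, f@B3}
  B4:  IN={a@B1, a@B3, b@B2, d@B0, d@B3, f@B3}  OUT={a@B1, a@B3, b@B2, d@B0, d@B3, f@B3}

Merge at B1: IN[B1] = OUT[B0] ⊔ OUT[B2] = {a@B1, b@B2, d@B0}
Applying B1's transfer function to that IN value gives OUT[B1] (row B1 above).

Answer: {a@B1, b@B2, d@B0}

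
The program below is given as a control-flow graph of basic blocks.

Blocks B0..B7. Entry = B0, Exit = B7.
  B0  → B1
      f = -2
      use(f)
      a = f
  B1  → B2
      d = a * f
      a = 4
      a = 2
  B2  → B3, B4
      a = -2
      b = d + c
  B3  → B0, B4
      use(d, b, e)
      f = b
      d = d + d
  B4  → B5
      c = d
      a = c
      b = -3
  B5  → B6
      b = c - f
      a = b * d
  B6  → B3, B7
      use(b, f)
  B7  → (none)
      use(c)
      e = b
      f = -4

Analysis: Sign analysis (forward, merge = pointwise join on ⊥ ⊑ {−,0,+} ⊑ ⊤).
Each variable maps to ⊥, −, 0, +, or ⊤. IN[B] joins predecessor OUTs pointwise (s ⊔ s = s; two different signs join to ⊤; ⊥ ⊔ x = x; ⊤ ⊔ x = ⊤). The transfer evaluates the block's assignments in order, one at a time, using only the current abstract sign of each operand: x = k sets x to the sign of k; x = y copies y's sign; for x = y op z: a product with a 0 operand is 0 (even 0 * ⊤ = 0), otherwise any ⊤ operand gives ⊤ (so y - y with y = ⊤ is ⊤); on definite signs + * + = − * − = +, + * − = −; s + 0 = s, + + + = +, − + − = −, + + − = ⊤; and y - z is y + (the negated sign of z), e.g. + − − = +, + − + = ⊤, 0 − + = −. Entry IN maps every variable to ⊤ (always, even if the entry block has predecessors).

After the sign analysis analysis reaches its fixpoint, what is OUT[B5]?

Fixpoint table:
  B0: | IN=(all ⊤) | OUT={a:-, f:-; rest ⊤}
  B1: | IN={a:-, f:-; rest ⊤} | OUT={a:+, d:+, f:-; rest ⊤}
  B2: | IN={a:+, d:+, f:-; rest ⊤} | OUT={a:-, d:+, f:-; rest ⊤}
  B3: | IN={d:+; rest ⊤} | OUT={d:+; rest ⊤}
  B4: | IN={d:+; rest ⊤} | OUT={a:+, b:-, c:+, d:+; rest ⊤}
  B5: | IN={a:+, b:-, c:+, d:+; rest ⊤} | OUT={c:+, d:+; rest ⊤}
  B6: | IN={c:+, d:+; rest ⊤} | OUT={c:+, d:+; rest ⊤}
  B7: | IN={c:+, d:+; rest ⊤} | OUT={c:+, d:+, f:-; rest ⊤}

Merge at B5: IN[B5] = OUT[B4] = {a: +, b: -, c: +, d: +, e: ⊤, f: ⊤}
Applying B5's transfer function to that IN value gives OUT[B5] (row B5 above).

Answer: {a: ⊤, b: ⊤, c: +, d: +, e: ⊤, f: ⊤}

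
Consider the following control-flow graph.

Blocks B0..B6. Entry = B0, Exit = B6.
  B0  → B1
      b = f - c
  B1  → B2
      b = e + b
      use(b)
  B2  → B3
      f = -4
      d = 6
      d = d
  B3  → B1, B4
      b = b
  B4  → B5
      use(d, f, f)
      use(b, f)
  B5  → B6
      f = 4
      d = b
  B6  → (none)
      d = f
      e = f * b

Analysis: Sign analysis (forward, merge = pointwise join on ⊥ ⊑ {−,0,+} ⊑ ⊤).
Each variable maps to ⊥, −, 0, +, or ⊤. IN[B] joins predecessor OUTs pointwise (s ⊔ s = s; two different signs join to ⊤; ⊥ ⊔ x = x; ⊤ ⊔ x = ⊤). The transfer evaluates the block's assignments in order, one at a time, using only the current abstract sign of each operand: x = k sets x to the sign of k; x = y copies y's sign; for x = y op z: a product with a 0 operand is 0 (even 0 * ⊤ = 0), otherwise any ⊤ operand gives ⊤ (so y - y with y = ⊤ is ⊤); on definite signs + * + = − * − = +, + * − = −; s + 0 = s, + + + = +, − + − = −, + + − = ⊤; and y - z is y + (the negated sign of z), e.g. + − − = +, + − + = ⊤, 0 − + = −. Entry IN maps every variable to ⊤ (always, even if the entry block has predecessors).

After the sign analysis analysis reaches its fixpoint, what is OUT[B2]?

Fixpoint table:
  B0:  IN=(all ⊤)  OUT=(all ⊤)
  B1:  IN=(all ⊤)  OUT=(all ⊤)
  B2:  IN=(all ⊤)  OUT={d:+, f:-; rest ⊤}
  B3:  IN={d:+, f:-; rest ⊤}  OUT={d:+, f:-; rest ⊤}
  B4:  IN={d:+, f:-; rest ⊤}  OUT={d:+, f:-; rest ⊤}
  B5:  IN={d:+, f:-; rest ⊤}  OUT={f:+; rest ⊤}
  B6:  IN={f:+; rest ⊤}  OUT={d:+, f:+; rest ⊤}

Merge at B2: IN[B2] = OUT[B1] = {a: ⊤, b: ⊤, c: ⊤, d: ⊤, e: ⊤, f: ⊤}
Applying B2's transfer function to that IN value gives OUT[B2] (row B2 above).

Answer: {a: ⊤, b: ⊤, c: ⊤, d: +, e: ⊤, f: -}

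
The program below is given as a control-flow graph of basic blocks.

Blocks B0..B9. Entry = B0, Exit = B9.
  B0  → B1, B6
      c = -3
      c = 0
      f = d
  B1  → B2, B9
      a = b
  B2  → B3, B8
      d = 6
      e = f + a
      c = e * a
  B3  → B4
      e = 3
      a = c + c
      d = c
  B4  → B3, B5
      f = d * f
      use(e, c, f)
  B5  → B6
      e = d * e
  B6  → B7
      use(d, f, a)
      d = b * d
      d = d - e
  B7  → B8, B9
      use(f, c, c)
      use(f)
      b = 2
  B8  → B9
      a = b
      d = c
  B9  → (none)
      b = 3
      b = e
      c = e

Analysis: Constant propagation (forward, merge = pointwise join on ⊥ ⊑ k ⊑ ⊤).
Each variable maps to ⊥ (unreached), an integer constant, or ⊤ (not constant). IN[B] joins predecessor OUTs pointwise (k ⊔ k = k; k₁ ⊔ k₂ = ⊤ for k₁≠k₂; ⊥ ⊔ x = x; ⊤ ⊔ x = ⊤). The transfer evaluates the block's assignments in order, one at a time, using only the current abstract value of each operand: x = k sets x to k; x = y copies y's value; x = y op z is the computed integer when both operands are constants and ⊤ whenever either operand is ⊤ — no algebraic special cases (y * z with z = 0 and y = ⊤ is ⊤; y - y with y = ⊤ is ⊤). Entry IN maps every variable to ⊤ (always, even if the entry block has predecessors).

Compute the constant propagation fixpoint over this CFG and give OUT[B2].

Answer: {a: ⊤, b: ⊤, c: ⊤, d: 6, e: ⊤, f: ⊤}

Derivation:
Fixpoint table:
  B0:  IN=(all ⊤)  OUT={c:0; rest ⊤}
  B1:  IN={c:0; rest ⊤}  OUT={c:0; rest ⊤}
  B2:  IN={c:0; rest ⊤}  OUT={d:6; rest ⊤}
  B3:  IN=(all ⊤)  OUT={e:3; rest ⊤}
  B4:  IN={e:3; rest ⊤}  OUT={e:3; rest ⊤}
  B5:  IN={e:3; rest ⊤}  OUT=(all ⊤)
  B6:  IN=(all ⊤)  OUT=(all ⊤)
  B7:  IN=(all ⊤)  OUT={b:2; rest ⊤}
  B8:  IN=(all ⊤)  OUT=(all ⊤)
  B9:  IN=(all ⊤)  OUT=(all ⊤)

Merge at B2: IN[B2] = OUT[B1] = {a: ⊤, b: ⊤, c: 0, d: ⊤, e: ⊤, f: ⊤}
Applying B2's transfer function to that IN value gives OUT[B2] (row B2 above).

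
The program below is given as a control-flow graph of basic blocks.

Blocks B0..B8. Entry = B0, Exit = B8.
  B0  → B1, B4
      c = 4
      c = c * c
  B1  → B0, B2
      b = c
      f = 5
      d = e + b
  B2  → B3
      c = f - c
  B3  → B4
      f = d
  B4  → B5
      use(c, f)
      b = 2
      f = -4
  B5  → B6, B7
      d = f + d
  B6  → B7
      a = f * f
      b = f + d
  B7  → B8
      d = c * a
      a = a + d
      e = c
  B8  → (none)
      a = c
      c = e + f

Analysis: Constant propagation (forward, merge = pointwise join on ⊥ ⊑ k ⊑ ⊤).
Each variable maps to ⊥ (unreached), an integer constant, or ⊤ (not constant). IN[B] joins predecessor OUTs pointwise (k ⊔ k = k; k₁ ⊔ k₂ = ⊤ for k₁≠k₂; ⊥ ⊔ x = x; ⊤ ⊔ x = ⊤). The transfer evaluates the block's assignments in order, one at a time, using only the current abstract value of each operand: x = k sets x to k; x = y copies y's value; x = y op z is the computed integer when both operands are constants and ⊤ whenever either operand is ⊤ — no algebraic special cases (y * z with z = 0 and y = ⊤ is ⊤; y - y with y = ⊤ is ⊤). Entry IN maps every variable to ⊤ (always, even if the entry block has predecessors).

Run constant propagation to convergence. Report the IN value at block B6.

Answer: {a: ⊤, b: 2, c: ⊤, d: ⊤, e: ⊤, f: -4}

Derivation:
Fixpoint table:
  B0:  IN=(all ⊤)  OUT={c:16; rest ⊤}
  B1:  IN={c:16; rest ⊤}  OUT={b:16, c:16, f:5; rest ⊤}
  B2:  IN={b:16, c:16, f:5; rest ⊤}  OUT={b:16, c:-11, f:5; rest ⊤}
  B3:  IN={b:16, c:-11, f:5; rest ⊤}  OUT={b:16, c:-11; rest ⊤}
  B4:  IN=(all ⊤)  OUT={b:2, f:-4; rest ⊤}
  B5:  IN={b:2, f:-4; rest ⊤}  OUT={b:2, f:-4; rest ⊤}
  B6:  IN={b:2, f:-4; rest ⊤}  OUT={a:16, f:-4; rest ⊤}
  B7:  IN={f:-4; rest ⊤}  OUT={f:-4; rest ⊤}
  B8:  IN={f:-4; rest ⊤}  OUT={f:-4; rest ⊤}

Merge at B6: IN[B6] = OUT[B5] = {a: ⊤, b: 2, c: ⊤, d: ⊤, e: ⊤, f: -4}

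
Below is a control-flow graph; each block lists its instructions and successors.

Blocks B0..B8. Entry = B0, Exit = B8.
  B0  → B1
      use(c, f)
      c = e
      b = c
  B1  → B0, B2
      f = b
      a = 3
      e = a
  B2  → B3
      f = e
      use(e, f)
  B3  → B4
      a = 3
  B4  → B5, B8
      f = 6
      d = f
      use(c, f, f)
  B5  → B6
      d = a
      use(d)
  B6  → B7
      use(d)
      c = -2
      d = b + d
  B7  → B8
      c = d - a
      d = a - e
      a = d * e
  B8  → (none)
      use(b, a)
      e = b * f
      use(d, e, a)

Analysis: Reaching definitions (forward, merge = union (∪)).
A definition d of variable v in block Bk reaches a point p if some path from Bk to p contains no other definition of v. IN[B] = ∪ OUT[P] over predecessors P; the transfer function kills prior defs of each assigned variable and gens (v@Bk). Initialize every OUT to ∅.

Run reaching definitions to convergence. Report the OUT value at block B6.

Converged values:
  B0:  IN={a@B1, b@B0, c@B0, e@B1, f@B1}  OUT={a@B1, b@B0, c@B0, e@B1, f@B1}
  B1:  IN={a@B1, b@B0, c@B0, e@B1, f@B1}  OUT={a@B1, b@B0, c@B0, e@B1, f@B1}
  B2:  IN={a@B1, b@B0, c@B0, e@B1, f@B1}  OUT={a@B1, b@B0, c@B0, e@B1, f@B2}
  B3:  IN={a@B1, b@B0, c@B0, e@B1, f@B2}  OUT={a@B3, b@B0, c@B0, e@B1, f@B2}
  B4:  IN={a@B3, b@B0, c@B0, e@B1, f@B2}  OUT={a@B3, b@B0, c@B0, d@B4, e@B1, f@B4}
  B5:  IN={a@B3, b@B0, c@B0, d@B4, e@B1, f@B4}  OUT={a@B3, b@B0, c@B0, d@B5, e@B1, f@B4}
  B6:  IN={a@B3, b@B0, c@B0, d@B5, e@B1, f@B4}  OUT={a@B3, b@B0, c@B6, d@B6, e@B1, f@B4}
  B7:  IN={a@B3, b@B0, c@B6, d@B6, e@B1, f@B4}  OUT={a@B7, b@B0, c@B7, d@B7, e@B1, f@B4}
  B8:  IN={a@B3, a@B7, b@B0, c@B0, c@B7, d@B4, d@B7, e@B1, f@B4}  OUT={a@B3, a@B7, b@B0, c@B0, c@B7, d@B4, d@B7, e@B8, f@B4}

Merge at B6: IN[B6] = OUT[B5] = {a@B3, b@B0, c@B0, d@B5, e@B1, f@B4}
Applying B6's transfer function to that IN value gives OUT[B6] (row B6 above).

Answer: {a@B3, b@B0, c@B6, d@B6, e@B1, f@B4}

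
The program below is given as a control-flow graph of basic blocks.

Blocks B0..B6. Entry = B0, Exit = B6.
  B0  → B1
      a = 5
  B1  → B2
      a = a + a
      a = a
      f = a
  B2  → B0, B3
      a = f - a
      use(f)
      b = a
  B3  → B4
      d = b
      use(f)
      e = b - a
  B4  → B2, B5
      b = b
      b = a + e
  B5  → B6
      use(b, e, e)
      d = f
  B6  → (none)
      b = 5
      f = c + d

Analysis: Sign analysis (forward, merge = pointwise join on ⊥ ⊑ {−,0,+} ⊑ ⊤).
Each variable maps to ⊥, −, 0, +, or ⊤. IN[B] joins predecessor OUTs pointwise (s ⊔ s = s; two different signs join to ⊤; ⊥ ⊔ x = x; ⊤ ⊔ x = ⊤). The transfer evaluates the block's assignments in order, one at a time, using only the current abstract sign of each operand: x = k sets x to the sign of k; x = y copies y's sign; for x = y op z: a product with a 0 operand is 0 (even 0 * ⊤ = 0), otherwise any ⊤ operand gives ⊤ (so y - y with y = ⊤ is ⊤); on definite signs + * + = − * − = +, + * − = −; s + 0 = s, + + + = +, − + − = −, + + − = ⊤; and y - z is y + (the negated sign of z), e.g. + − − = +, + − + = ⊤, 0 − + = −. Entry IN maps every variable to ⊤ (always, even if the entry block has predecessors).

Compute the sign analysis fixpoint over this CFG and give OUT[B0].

Converged values:
  B0:  IN=(all ⊤)  OUT={a:+; rest ⊤}
  B1:  IN={a:+; rest ⊤}  OUT={a:+, f:+; rest ⊤}
  B2:  IN={f:+; rest ⊤}  OUT={f:+; rest ⊤}
  B3:  IN={f:+; rest ⊤}  OUT={f:+; rest ⊤}
  B4:  IN={f:+; rest ⊤}  OUT={f:+; rest ⊤}
  B5:  IN={f:+; rest ⊤}  OUT={d:+, f:+; rest ⊤}
  B6:  IN={d:+, f:+; rest ⊤}  OUT={b:+, d:+; rest ⊤}

Merge at B0 (entry node, so the boundary value (all ⊤) is joined with the incoming edge(s)): IN[B0] = (all ⊤) ⊔ OUT[B2] = {a: ⊤, b: ⊤, c: ⊤, d: ⊤, e: ⊤, f: ⊤}
Applying B0's transfer function to that IN value gives OUT[B0] (row B0 above).

Answer: {a: +, b: ⊤, c: ⊤, d: ⊤, e: ⊤, f: ⊤}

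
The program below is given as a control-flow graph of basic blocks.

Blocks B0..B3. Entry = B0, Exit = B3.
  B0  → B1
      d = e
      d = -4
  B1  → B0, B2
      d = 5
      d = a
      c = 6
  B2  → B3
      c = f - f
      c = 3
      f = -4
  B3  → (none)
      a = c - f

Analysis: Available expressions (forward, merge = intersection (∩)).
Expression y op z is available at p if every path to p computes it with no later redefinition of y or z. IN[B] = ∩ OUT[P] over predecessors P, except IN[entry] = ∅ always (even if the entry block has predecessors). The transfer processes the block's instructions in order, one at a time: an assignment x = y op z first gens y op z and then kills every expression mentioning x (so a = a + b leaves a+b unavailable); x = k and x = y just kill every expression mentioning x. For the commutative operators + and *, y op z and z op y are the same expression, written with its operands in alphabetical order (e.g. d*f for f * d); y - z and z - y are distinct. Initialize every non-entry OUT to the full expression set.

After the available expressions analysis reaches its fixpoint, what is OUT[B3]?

Converged values:
  B0:   IN={}   OUT={}
  B1:   IN={}   OUT={}
  B2:   IN={}   OUT={}
  B3:   IN={}   OUT={c-f}

Merge at B3: IN[B3] = OUT[B2] = {}
Applying B3's transfer function to that IN value gives OUT[B3] (row B3 above).

Answer: {c-f}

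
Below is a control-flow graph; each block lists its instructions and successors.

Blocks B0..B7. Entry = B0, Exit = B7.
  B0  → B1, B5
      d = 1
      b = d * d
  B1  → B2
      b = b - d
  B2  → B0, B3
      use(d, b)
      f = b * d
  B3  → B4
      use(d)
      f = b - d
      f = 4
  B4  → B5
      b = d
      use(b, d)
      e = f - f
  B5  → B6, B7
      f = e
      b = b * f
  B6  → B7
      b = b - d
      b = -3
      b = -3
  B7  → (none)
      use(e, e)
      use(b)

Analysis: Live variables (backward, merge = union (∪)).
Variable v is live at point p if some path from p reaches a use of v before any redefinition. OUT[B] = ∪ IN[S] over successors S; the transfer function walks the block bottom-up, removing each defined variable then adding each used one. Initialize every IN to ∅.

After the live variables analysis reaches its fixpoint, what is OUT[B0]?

Per-block solution:
  B0:  IN={e}  OUT={b, d, e}
  B1:  IN={b, d, e}  OUT={b, d, e}
  B2:  IN={b, d, e}  OUT={b, d, e}
  B3:  IN={b, d}  OUT={d, f}
  B4:  IN={d, f}  OUT={b, d, e}
  B5:  IN={b, d, e}  OUT={b, d, e}
  B6:  IN={b, d, e}  OUT={b, e}
  B7:  IN={b, e}  OUT={}

Merge at B0: OUT[B0] = IN[B1] ⊔ IN[B5] = {b, d, e}

Answer: {b, d, e}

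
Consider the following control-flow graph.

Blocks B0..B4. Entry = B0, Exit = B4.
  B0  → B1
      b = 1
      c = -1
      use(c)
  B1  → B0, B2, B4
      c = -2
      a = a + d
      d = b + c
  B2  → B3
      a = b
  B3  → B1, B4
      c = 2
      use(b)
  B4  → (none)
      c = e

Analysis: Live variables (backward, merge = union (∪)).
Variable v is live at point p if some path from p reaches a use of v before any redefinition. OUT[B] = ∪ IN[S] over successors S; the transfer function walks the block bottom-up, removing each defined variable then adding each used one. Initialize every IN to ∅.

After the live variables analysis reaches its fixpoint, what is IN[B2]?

Per-block solution:
  B0: | IN={a, d, e} | OUT={a, b, d, e}
  B1: | IN={a, b, d, e} | OUT={a, b, d, e}
  B2: | IN={b, d, e} | OUT={a, b, d, e}
  B3: | IN={a, b, d, e} | OUT={a, b, d, e}
  B4: | IN={e} | OUT={}

Merge at B2: OUT[B2] = IN[B3] = {a, b, d, e}
Applying B2's transfer function to that OUT value gives IN[B2] (row B2 above).

Answer: {b, d, e}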